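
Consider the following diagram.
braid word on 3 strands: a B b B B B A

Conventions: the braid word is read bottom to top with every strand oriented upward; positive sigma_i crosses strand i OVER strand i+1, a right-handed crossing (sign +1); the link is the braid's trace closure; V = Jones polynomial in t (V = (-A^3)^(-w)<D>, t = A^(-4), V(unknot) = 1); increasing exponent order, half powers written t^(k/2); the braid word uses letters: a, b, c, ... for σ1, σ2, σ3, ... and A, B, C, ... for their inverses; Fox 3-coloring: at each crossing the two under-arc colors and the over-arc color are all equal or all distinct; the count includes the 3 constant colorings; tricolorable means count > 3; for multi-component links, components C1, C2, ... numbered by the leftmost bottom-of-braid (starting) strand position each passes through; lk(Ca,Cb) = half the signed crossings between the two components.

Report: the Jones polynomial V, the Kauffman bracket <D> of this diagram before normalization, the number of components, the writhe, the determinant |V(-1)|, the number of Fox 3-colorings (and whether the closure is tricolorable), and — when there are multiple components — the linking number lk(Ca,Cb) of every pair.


V = t^(-9/2) - t^(-5/2) - t^(-3/2) - t^(-1/2)
<D> = A^-7 + A^-3 + A - A^9 (w = -3)
2 components over 7 crossings, w = -3
lk(C1,C2): 0
27 Fox colorings among 3^7, |V(-1)| = 0: tricolorable
why: all 2 components of this link are unlinked algebraically


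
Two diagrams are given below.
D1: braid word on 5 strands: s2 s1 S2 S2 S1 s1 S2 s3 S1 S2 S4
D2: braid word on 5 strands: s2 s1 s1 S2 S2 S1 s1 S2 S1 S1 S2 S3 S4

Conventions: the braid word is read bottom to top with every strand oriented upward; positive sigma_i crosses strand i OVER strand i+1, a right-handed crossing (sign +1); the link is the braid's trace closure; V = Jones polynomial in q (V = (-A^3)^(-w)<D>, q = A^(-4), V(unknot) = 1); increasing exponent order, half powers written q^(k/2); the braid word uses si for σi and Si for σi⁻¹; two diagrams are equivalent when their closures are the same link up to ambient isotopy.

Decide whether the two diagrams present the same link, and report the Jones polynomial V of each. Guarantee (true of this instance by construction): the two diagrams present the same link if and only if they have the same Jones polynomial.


same link: yes
V(D1) = q^(-9/2) - q^(-5/2) - q^(-3/2) - q^(-1/2)  [11 crossings, <D> = A^-7 + A^-3 + A - A^9, w = -3]
V(D2) = q^(-9/2) - q^(-5/2) - q^(-3/2) - q^(-1/2)  [13 crossings, <D> = A^-13 + A^-9 + A^-5 - A^3, w = -5]
insight: D2 (13 crossings) and D1 (11) are Markov-related braid presentations


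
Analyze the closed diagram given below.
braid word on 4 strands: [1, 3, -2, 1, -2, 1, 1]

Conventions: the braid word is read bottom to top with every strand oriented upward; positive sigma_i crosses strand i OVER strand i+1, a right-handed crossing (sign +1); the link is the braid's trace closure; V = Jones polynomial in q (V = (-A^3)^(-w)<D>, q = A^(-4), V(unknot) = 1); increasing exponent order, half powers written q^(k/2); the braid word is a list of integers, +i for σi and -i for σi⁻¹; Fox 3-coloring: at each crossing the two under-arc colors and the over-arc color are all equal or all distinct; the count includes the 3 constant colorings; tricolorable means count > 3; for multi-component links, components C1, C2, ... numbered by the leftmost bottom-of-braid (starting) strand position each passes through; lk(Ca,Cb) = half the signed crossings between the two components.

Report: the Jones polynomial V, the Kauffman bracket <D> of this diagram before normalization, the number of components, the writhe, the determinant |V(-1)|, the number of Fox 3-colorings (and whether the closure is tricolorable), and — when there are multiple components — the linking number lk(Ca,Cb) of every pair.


V(q) = q^-1 - 1 + 2q - 2q^2 + 2q^3 - 2q^4 + q^5
bracket: -A^-11 + 2A^-7 - 2A^-3 + 2A - 2A^5 + A^9 - A^13, w = +3
1 component, writhe +3, over 7 crossings
det 11, colorings 3 of 3^7 — not tricolorable
observation: V spans 6 powers of q: at least 6 crossings in any diagram


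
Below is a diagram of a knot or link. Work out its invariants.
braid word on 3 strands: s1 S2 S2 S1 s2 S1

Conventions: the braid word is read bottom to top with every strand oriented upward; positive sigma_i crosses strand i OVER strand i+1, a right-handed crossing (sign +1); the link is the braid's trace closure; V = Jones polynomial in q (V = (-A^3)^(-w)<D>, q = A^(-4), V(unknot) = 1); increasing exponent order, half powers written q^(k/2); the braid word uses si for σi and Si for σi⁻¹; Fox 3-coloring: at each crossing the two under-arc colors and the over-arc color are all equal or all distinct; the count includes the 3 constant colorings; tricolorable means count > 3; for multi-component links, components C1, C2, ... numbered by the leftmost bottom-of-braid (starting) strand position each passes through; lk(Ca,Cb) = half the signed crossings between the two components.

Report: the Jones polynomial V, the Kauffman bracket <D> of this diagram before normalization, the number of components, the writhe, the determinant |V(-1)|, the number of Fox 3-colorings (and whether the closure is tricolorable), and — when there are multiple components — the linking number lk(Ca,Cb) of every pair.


V(q) = 1
bracket: A^-6, w = -2
1 component, writhe -2, over 6 crossings
det 1, colorings 3 of 3^6 — not tricolorable
observation: w = -2 (over 6 crossings) is diagram-only; (-A^3)^(2) removes it from V


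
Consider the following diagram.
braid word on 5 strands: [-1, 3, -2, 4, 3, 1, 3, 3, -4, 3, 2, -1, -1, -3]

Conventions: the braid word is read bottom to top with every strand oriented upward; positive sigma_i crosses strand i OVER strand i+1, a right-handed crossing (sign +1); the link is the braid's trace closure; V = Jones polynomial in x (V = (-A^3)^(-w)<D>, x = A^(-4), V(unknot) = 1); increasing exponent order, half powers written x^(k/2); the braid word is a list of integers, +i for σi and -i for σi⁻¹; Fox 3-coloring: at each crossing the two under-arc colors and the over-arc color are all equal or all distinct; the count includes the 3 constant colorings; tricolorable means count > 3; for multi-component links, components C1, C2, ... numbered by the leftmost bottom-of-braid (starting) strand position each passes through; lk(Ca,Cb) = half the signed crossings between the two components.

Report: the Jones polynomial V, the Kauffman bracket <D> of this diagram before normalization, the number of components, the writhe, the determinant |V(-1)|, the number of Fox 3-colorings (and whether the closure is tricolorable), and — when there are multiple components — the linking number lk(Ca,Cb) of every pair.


V(x) = -x^-3 + x^-2 - x^-1 + 3 - x + x^2 - x^3
bracket: -A^-6 + A^-2 - A^2 + 3A^6 - A^10 + A^14 - A^18, w = +2
1 component, writhe +2, over 14 crossings
det 9, colorings 27 of 3^14 — tricolorable
observation: w = +2 shifts under R1 moves; the (-A^3)^(-2) factor cancels that in V


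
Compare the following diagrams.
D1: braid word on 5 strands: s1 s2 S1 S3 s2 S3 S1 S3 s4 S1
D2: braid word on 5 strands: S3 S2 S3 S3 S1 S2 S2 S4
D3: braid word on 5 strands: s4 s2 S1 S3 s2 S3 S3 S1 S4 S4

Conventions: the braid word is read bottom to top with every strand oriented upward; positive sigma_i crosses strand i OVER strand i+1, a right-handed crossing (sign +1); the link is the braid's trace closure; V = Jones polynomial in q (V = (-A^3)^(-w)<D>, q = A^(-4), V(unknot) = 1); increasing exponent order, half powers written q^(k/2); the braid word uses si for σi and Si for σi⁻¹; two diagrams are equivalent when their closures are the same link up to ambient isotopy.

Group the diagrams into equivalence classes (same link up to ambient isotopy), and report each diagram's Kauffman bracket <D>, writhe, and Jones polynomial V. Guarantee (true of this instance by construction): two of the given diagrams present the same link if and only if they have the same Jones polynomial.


grouping into links: {D1, D3} | {D2}
V(D1) = -q^-6 + 2q^-5 - 3q^-4 + 4q^-3 - 3q^-2 + 3q^-1 - 2 + q  (w -2, c 10, <D> = A^-10 - 2A^-6 + 3A^-2 - 3A^2 + 4A^6 - 3A^10 + 2A^14 - A^18)
V(D2) = -q^-7 + q^-6 - q^-5 + q^-4 + q^-2  [8 crossings, <D> = A^-16 + A^-8 - A^-4 + 1 - A^4, w = -8]
V(D3) = -q^-6 + 2q^-5 - 3q^-4 + 4q^-3 - 3q^-2 + 3q^-1 - 2 + q  (w -4, c 10, <D> = A^-16 - 2A^-12 + 3A^-8 - 3A^-4 + 4 - 3A^4 + 2A^8 - A^12)
key observation: V(q) takes 2 values over 3 diagrams, fixing the grouping


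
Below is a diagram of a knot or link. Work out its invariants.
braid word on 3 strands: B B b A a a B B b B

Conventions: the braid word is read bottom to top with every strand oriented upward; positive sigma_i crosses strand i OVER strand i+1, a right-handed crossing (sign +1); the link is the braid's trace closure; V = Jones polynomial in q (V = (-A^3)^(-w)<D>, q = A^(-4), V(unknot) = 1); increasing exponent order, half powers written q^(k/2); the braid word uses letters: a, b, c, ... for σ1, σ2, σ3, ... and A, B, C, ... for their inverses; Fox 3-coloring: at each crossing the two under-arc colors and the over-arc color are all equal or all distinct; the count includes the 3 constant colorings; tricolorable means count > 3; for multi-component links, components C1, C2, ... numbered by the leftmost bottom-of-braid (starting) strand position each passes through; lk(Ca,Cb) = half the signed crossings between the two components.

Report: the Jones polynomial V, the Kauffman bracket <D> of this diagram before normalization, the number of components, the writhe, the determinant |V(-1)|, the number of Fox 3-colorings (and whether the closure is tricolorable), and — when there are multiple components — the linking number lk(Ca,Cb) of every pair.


V(q) = -q^-4 + q^-3 + q^-1
bracket: A^-2 + A^6 - A^10, w = -2
1 component, writhe -2, over 10 crossings
det 3, colorings 9 of 3^10 — tricolorable
observation: inverse pairs cancel, leaving σ2⁻¹ σ1 σ2⁻¹ σ2⁻¹


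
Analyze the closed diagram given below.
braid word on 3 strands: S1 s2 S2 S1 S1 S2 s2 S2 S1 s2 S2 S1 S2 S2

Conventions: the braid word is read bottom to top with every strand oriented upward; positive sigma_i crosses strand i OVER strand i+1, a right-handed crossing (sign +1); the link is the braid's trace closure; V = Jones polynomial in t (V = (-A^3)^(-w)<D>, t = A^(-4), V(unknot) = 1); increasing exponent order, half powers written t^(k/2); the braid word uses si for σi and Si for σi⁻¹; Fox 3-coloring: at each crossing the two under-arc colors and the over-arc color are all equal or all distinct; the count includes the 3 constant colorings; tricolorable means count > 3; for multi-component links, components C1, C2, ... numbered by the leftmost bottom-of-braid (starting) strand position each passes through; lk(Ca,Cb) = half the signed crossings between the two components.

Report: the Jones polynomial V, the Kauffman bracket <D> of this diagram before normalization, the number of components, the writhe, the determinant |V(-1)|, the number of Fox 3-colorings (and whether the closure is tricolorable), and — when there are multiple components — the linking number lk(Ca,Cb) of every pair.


V = -t^-8 + t^-5 + t^-3
<D> = A^-12 + A^-4 - A^8 (w = -8)
1 component over 14 crossings, w = -8
9 Fox colorings among 3^14, |V(-1)| = 3: tricolorable
why: w = -8 shifts under R1 moves; the (-A^3)^(8) factor cancels that in V


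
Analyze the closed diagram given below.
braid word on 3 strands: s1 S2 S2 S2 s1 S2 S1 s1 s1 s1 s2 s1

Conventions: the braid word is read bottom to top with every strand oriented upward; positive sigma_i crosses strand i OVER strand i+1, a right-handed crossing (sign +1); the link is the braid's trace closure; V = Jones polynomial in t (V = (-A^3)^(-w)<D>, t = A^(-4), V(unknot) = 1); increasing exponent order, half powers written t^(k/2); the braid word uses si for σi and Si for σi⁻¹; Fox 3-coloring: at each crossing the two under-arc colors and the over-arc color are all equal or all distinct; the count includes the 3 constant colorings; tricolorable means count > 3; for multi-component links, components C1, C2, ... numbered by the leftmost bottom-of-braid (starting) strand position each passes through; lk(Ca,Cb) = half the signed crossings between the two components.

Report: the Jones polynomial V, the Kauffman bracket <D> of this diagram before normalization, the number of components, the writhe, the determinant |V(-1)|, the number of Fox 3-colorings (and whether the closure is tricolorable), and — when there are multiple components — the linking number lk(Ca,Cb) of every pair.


V = -t^-1 + 2 - t + 2t^2 - t^3 + t^4 - t^5
<D> = -A^-14 + A^-10 - A^-6 + 2A^-2 - A^2 + 2A^6 - A^10 (w = +2)
1 component over 12 crossings, w = +2
9 Fox colorings among 3^12, |V(-1)| = 9: tricolorable
why: the word shrinks to σ1 σ2⁻¹ σ2⁻¹ σ2⁻¹ σ1 σ2⁻¹ σ1 σ1 σ2 σ1 after cancelling


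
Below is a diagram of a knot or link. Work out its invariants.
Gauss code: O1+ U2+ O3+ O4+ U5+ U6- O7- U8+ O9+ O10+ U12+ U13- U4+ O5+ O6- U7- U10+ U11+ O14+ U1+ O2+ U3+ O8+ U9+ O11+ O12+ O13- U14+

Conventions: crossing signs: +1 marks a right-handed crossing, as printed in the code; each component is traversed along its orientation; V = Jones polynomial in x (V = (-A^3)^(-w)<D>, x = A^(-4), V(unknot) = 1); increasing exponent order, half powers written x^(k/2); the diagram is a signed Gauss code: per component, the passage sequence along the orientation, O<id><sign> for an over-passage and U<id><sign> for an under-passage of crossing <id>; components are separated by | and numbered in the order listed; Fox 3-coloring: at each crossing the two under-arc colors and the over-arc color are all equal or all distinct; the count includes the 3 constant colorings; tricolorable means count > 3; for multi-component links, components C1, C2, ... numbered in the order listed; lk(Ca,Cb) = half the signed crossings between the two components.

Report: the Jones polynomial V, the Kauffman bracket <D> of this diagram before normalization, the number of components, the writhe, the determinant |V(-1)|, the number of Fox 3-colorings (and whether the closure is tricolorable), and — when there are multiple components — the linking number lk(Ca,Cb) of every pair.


Jones polynomial: V(x) = x^3 + x^5 - x^6 + x^7 - x^8 + x^9 - x^10
<D> = -A^-16 + A^-12 - A^-8 + A^-4 - 1 + A^4 + A^12; writhe +8
components 1, writhe +8 (14 crossings)
3-colorings: 3 of 3^14, det 7 — not tricolorable
note: w = +8 (over 14 crossings) is diagram-only; (-A^3)^(-8) removes it from V


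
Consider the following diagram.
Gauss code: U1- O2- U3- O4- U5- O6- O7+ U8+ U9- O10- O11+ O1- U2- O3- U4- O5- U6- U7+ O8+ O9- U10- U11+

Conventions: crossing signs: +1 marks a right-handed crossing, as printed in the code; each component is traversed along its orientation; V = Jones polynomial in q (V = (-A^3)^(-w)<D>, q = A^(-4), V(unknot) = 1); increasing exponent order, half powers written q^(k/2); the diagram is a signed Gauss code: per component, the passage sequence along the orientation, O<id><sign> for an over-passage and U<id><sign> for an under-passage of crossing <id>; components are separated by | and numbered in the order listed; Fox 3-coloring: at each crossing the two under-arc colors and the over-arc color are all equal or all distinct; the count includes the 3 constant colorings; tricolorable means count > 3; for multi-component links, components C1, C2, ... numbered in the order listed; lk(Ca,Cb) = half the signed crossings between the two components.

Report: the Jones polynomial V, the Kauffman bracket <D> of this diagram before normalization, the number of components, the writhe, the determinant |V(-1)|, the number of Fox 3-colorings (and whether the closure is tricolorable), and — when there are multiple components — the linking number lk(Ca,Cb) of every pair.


V = -q^-7 + q^-6 - q^-5 + q^-4 + q^-2
<D> = -A^-7 - A + A^5 - A^9 + A^13 (w = -5)
1 component over 11 crossings, w = -5
3 Fox colorings among 3^11, |V(-1)| = 5: not tricolorable
why: |V(-1)| = 5: so not tricolorable, since 3 does not divide 5


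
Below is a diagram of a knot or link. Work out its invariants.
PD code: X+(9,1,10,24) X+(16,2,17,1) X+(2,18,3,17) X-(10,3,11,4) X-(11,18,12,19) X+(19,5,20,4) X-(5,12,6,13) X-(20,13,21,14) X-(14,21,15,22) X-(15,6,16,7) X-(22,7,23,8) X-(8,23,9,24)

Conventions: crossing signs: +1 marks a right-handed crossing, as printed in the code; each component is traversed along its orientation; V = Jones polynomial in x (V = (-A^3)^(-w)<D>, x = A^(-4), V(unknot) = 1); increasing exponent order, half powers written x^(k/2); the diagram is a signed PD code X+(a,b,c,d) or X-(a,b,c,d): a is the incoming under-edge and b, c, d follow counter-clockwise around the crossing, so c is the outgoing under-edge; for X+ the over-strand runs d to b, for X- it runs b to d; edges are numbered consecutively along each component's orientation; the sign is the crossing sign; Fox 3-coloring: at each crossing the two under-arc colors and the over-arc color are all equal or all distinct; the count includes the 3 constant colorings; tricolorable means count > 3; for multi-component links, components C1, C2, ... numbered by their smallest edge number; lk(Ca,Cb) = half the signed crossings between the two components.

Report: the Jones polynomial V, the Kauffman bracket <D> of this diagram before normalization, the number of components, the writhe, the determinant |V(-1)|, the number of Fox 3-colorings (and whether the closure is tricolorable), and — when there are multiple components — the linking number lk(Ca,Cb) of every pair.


V = -x^-6 + x^-5 - x^-4 + 2x^-3 - x^-2 + x^-1
<D> = A^-8 - A^-4 + 2 - A^4 + A^8 - A^12 (w = -4)
1 component over 12 crossings, w = -4
3 Fox colorings among 3^12, |V(-1)| = 7: not tricolorable
why: V spans 5 powers of x: at least 5 crossings in any diagram


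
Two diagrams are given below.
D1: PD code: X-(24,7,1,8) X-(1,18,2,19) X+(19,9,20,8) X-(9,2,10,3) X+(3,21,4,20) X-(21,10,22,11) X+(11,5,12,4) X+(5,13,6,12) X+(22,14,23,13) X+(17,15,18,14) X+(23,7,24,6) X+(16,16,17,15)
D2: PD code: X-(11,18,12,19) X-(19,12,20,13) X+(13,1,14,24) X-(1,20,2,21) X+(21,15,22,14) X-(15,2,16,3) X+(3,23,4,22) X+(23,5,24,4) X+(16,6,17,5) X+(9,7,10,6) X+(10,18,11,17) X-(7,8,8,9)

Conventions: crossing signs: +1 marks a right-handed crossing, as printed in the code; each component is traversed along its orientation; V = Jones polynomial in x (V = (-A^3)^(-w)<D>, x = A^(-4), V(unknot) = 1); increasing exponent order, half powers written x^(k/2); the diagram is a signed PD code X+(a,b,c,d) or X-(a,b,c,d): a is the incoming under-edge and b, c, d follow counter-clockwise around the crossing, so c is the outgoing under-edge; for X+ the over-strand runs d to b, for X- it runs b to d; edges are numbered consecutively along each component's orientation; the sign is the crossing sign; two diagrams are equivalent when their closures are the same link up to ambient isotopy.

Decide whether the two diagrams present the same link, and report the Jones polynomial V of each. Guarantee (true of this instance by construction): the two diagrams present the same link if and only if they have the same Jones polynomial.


equivalent: yes
D1 (bracket A^-8 - 2A^-4 + 2 - 2A^4 + 2A^8 - A^12 + A^16; 12 crossings at w = +4): V = x^-1 - 1 + 2x - 2x^2 + 2x^3 - 2x^4 + x^5
D2 (bracket A^-14 - 2A^-10 + 2A^-6 - 2A^-2 + 2A^2 - A^6 + A^10; 12 crossings at w = +2): V = x^-1 - 1 + 2x - 2x^2 + 2x^3 - 2x^4 + x^5
key observation: one V(x) for all 2 diagrams — one class (guaranteed)


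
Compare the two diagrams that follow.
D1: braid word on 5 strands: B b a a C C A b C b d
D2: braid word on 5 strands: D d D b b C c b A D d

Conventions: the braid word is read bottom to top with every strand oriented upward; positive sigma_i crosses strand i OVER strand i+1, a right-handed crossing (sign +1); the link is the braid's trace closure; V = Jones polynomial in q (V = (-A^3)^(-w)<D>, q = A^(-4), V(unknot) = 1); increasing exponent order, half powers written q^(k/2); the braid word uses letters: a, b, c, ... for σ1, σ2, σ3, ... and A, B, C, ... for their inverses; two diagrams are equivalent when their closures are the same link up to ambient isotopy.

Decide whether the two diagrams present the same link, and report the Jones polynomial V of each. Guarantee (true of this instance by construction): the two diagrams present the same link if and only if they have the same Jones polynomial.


equivalent: no
V(D1) = q^(-7/2) - 2q^(-5/2) + q^(-3/2) - 2q^(-1/2) + q^(1/2) - q^(3/2)  (w +1, c 11, <D> = A^-3 - A + 2A^5 - A^9 + 2A^13 - A^17)
V(D2) = -q^(1/2) - q^(3/2) - q^(5/2) + q^(9/2)  [11 crossings, <D> = -A^-15 + A^-7 + A^-3 + A, w = +1]
key observation: 2 classes among 2 diagrams; unequal V(q) rules out equality


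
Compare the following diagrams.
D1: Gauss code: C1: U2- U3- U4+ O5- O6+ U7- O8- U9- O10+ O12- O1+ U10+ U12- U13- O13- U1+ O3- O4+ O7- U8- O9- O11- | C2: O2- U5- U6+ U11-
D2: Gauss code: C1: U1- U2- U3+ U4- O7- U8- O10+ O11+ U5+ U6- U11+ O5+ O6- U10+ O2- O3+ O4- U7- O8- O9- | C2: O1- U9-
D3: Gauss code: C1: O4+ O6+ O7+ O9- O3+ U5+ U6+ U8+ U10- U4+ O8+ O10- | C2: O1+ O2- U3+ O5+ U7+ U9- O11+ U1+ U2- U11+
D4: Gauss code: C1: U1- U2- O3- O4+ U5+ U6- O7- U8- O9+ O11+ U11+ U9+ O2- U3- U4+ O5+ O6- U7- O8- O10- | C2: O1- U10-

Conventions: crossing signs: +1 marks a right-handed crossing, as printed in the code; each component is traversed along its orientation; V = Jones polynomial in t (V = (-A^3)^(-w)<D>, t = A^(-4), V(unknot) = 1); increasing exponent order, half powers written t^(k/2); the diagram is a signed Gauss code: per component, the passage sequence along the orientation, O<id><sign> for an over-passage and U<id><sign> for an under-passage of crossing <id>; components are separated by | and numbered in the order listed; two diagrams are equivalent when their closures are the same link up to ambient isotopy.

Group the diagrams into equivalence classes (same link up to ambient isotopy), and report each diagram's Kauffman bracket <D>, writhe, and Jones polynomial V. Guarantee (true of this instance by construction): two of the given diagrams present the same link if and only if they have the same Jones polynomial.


equivalence classes: {D1, D2, D4} | {D3}
D1 (bracket A^-9 + 2A^-1 - A^3 + A^7 - A^11; 13 crossings at w = -5): V = t^(-13/2) - t^(-11/2) + t^(-9/2) - 2t^(-7/2) - t^(-3/2)
V(D2) = t^(-13/2) - t^(-11/2) + t^(-9/2) - 2t^(-7/2) - t^(-3/2)  [11 crossings, <D> = A^-3 + 2A^5 - A^9 + A^13 - A^17, w = -3]
V(D3) = -t^(1/2) - t^(5/2)  (w +5, c 11, <D> = A^5 + A^13)
V(D4) = t^(-13/2) - t^(-11/2) + t^(-9/2) - 2t^(-7/2) - t^(-3/2)  [11 crossings, <D> = A^-3 + 2A^5 - A^9 + A^13 - A^17, w = -3]
key observation: V(t) takes 2 values over 4 diagrams, fixing the grouping


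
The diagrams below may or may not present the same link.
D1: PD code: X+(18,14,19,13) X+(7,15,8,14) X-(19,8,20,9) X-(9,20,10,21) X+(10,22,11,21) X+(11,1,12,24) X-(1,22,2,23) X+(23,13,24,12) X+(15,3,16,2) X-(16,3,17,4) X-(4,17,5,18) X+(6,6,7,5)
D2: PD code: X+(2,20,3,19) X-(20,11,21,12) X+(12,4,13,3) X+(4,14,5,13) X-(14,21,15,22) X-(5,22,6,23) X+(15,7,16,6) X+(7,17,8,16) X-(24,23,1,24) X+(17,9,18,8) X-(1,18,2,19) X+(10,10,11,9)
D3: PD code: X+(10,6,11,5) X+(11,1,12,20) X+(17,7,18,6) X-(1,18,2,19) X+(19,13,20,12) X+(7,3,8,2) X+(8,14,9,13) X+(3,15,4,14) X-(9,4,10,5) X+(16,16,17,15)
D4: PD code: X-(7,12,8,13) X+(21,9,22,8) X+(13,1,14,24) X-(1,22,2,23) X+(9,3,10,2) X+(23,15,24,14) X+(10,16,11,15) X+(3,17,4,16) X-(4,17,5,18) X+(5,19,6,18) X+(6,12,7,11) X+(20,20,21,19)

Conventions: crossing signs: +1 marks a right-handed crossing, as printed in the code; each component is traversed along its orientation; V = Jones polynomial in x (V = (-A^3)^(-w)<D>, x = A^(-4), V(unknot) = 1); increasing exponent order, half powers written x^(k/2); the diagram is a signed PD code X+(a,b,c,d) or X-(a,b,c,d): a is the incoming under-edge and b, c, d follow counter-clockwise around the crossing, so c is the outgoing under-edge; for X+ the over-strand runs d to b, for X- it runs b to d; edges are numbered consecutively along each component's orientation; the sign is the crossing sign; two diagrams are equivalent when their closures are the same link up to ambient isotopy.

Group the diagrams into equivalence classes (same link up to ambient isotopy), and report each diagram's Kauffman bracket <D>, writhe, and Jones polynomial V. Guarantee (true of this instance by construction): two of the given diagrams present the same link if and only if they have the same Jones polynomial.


equivalence classes: {D1} | {D2} | {D3, D4}
D1 (bracket A^-2 - A^2 + A^6 - A^10 + A^14; 12 crossings at w = +2): V = x^-2 - x^-1 + 1 - x + x^2
V(D2) = x + x^3 - x^4  (w +2, c 12, <D> = -A^-10 + A^-6 + A^2)
D3 (bracket -A^-6 + A^-2 - A^2 + 2A^6 - A^10 + A^14; 10 crossings at w = +6): V = x - x^2 + 2x^3 - x^4 + x^5 - x^6
D4 (bracket -A^-6 + A^-2 - A^2 + 2A^6 - A^10 + A^14; 12 crossings at w = +6): V = x - x^2 + 2x^3 - x^4 + x^5 - x^6
observation: comparing 4 Jones polynomials yields 3 groups


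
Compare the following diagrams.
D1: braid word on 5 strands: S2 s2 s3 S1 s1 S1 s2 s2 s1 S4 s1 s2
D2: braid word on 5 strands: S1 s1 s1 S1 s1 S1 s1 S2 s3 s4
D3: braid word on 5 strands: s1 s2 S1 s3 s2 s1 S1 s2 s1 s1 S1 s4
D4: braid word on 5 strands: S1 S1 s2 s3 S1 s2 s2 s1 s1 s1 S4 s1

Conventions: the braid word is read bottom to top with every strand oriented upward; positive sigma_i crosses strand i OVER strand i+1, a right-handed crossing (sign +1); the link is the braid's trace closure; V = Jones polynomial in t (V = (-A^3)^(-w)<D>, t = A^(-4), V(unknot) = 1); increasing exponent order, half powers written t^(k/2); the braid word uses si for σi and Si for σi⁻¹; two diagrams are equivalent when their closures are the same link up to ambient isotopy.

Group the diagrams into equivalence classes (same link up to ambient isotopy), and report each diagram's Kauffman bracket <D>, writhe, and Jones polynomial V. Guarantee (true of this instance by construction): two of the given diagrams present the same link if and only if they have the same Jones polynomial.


grouping into links: {D1, D3, D4} | {D2}
V(D1) = t - t^2 + 2t^3 - t^4 + t^5 - t^6  (w +4, c 12, <D> = -A^-12 + A^-8 - A^-4 + 2 - A^4 + A^8)
V(D2) = 1  [10 crossings, <D> = A^6, w = +2]
D3 (bracket -A^-6 + A^-2 - A^2 + 2A^6 - A^10 + A^14; 12 crossings at w = +6): V = t - t^2 + 2t^3 - t^4 + t^5 - t^6
D4 (bracket -A^-12 + A^-8 - A^-4 + 2 - A^4 + A^8; 12 crossings at w = +4): V = t - t^2 + 2t^3 - t^4 + t^5 - t^6
key observation: comparing 4 Jones polynomials yields 2 groups


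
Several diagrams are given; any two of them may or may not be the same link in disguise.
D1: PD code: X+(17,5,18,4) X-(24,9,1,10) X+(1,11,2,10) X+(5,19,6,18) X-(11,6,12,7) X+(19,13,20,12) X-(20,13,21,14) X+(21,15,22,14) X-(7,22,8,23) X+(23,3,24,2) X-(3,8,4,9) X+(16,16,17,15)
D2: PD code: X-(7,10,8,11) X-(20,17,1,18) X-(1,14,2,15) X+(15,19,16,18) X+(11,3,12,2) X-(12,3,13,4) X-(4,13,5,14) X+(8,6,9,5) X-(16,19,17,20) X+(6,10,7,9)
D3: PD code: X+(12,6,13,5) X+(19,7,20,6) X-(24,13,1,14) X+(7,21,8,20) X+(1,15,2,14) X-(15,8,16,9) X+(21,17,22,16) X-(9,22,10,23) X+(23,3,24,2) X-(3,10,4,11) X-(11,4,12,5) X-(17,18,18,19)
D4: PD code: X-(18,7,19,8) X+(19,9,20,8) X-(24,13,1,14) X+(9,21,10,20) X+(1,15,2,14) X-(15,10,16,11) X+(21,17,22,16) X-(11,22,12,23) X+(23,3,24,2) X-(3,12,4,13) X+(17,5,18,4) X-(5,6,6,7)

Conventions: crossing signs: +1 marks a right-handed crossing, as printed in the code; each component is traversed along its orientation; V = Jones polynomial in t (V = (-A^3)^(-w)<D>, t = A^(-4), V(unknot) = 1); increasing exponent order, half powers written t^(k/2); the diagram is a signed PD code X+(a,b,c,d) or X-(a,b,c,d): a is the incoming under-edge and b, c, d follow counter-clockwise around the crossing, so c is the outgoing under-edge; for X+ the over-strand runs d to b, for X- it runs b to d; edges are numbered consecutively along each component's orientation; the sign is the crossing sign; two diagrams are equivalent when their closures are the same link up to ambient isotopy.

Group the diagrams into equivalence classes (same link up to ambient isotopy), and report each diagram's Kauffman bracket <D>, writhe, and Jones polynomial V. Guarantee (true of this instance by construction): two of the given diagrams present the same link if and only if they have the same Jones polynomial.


equivalence classes: {D1, D3, D4} | {D2}
D1 (bracket -A^-6 + 2A^-2 - 2A^2 + 3A^6 - 2A^10 + 2A^14 - A^18; 12 crossings at w = +2): V = -t^-3 + 2t^-2 - 2t^-1 + 3 - 2t + 2t^2 - t^3
V(D2) = 1  (w -2, c 10, <D> = A^-6)
V(D3) = -t^-3 + 2t^-2 - 2t^-1 + 3 - 2t + 2t^2 - t^3  (w 0, c 12, <D> = -A^-12 + 2A^-8 - 2A^-4 + 3 - 2A^4 + 2A^8 - A^12)
V(D4) = -t^-3 + 2t^-2 - 2t^-1 + 3 - 2t + 2t^2 - t^3  [12 crossings, <D> = -A^-12 + 2A^-8 - 2A^-4 + 3 - 2A^4 + 2A^8 - A^12, w = 0]
key observation: V(t) takes 2 values over 4 diagrams, fixing the grouping


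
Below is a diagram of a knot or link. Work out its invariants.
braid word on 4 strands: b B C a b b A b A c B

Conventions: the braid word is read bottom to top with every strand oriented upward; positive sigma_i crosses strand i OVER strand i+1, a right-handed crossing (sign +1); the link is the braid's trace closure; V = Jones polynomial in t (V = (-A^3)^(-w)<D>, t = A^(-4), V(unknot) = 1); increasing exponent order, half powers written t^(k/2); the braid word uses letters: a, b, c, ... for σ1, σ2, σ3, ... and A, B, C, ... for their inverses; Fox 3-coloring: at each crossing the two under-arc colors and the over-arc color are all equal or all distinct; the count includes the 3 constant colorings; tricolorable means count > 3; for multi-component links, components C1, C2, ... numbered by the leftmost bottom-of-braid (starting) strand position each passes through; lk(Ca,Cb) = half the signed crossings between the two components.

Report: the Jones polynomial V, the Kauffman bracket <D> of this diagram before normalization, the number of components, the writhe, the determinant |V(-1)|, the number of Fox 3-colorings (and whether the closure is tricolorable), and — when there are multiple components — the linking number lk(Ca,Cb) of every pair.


Jones polynomial: V(t) = t + t^3 - t^4
<D> = A^-13 - A^-9 - A^-1; writhe +1
components 1, writhe +1 (11 crossings)
3-colorings: 9 of 3^11, det 3 — tricolorable
note: inverse pairs cancel, leaving σ3⁻¹ σ1 σ2 σ2 σ1⁻¹ σ2 σ1⁻¹ σ3 σ2⁻¹


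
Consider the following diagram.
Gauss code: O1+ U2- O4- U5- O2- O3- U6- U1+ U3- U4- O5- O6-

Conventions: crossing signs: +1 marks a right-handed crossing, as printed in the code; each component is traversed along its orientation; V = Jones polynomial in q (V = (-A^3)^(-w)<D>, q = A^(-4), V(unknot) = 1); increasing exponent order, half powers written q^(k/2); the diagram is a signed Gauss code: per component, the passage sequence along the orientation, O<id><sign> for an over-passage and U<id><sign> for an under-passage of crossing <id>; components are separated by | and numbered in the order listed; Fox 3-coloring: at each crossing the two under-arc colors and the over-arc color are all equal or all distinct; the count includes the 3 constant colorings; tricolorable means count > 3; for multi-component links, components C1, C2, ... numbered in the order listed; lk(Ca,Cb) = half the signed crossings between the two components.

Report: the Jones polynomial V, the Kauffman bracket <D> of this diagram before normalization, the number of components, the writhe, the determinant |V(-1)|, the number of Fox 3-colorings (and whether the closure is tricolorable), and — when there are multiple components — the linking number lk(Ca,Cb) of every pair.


V = -q^-4 + q^-3 + q^-1
<D> = A^-8 + 1 - A^4 (w = -4)
1 component over 6 crossings, w = -4
9 Fox colorings among 3^6, |V(-1)| = 3: tricolorable
why: w = -4 (over 6 crossings) is diagram-only; (-A^3)^(4) removes it from V


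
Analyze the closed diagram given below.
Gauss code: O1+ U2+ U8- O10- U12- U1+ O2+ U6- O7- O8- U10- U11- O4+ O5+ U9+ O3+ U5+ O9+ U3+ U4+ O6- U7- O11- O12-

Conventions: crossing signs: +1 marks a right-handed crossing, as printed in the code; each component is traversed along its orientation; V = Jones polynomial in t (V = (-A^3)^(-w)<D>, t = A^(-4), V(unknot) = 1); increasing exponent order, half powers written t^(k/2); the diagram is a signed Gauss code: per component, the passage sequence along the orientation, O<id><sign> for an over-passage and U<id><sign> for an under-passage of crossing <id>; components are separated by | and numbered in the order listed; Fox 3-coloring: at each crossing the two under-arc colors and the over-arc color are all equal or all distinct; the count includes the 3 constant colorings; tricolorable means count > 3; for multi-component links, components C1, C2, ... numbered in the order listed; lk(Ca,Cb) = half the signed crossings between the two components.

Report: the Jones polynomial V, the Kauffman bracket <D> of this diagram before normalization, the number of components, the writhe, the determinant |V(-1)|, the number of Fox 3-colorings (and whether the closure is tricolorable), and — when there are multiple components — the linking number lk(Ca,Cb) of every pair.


V(t) = -t^-5 + t^-4 - 2t^-3 + 4t^-2 - 3t^-1 + 4 - 3t + 2t^2 - t^3
bracket: -A^-12 + 2A^-8 - 3A^-4 + 4 - 3A^4 + 4A^8 - 2A^12 + A^16 - A^20, w = 0
1 component, writhe 0, over 12 crossings
det 21, colorings 9 of 3^12 — tricolorable
observation: |V(-1)| = 21: so tricolorable, since 3 divides 21


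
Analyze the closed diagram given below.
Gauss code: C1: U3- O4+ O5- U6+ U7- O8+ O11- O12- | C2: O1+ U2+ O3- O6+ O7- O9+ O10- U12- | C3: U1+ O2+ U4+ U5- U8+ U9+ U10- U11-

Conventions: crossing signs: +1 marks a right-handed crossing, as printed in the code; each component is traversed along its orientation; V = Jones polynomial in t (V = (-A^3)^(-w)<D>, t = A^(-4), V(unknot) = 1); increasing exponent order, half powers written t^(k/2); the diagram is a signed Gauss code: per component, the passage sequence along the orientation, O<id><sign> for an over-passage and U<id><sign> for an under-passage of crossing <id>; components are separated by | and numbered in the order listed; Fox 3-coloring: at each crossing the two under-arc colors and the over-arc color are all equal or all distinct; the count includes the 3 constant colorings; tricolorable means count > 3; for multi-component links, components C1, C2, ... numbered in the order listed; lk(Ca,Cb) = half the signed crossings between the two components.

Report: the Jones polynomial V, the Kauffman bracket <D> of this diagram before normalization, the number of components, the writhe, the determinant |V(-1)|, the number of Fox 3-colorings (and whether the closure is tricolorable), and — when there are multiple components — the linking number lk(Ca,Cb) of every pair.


Jones polynomial: V(t) = t^-2 + 2 + t^2
<D> = A^-8 + 2 + A^8; writhe 0
components 3, writhe 0 (12 crossings)
linking number lk(C1,C2) = -1
lk(C1,C3): 0
lk(C2,C3) = +1
3-colorings: 3 of 3^12, det 4 — not tricolorable
note: summing lk over 3 pairs gives 0


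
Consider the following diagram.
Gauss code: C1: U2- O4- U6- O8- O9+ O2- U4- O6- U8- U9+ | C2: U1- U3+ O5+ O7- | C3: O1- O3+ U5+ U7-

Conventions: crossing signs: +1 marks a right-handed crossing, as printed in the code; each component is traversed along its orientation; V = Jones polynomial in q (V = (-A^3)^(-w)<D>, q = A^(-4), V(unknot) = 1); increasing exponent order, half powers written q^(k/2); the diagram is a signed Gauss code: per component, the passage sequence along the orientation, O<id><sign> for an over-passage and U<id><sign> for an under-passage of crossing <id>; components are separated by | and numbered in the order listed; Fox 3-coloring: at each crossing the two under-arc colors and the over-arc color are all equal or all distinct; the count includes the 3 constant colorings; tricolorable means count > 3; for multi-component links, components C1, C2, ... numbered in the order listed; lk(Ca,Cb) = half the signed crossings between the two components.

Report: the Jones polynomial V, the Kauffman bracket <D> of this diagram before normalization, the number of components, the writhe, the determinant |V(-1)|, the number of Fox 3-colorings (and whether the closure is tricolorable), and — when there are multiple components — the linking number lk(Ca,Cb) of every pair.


Jones polynomial: V(q) = -q^-5 - q^-4 + q^-3 + 2q^-2 + 2q^-1 + 1
<D> = -A^-9 - 2A^-5 - 2A^-1 - A^3 + A^7 + A^11; writhe -3
components 3, writhe -3 (9 crossings)
linking number lk(C1,C2) = 0
lk(C1,C3): 0
lk(C2,C3) = 0
3-colorings: 81 of 3^9, det 0 — tricolorable
note: det 0 = |V(-1)|; divisible by 3, so tricolorable


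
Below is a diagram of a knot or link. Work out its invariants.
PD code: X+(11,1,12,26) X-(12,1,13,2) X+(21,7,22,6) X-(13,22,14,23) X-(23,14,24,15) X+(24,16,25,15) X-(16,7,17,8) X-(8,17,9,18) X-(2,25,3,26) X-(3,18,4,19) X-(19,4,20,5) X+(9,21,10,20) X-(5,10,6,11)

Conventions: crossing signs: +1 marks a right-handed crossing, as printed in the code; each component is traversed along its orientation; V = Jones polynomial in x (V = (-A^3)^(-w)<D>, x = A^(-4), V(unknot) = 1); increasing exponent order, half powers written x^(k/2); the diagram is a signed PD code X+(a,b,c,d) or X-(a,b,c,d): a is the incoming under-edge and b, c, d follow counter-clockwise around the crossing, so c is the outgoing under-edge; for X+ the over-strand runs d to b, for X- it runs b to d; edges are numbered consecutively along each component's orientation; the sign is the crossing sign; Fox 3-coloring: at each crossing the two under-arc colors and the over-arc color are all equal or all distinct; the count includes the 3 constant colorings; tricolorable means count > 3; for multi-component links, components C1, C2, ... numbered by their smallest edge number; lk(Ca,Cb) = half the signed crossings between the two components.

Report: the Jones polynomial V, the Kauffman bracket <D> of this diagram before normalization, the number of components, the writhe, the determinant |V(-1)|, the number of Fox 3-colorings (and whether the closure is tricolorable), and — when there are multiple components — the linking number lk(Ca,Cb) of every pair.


V(x) = x^-7 - 2x^-6 + 2x^-5 - 3x^-4 + 3x^-3 - 2x^-2 + 2x^-1
bracket: -2A^-11 + 2A^-7 - 3A^-3 + 3A - 2A^5 + 2A^9 - A^13, w = -5
1 component, writhe -5, over 13 crossings
det 15, colorings 9 of 3^13 — tricolorable
observation: det 15 = |V(-1)|; divisible by 3, so tricolorable


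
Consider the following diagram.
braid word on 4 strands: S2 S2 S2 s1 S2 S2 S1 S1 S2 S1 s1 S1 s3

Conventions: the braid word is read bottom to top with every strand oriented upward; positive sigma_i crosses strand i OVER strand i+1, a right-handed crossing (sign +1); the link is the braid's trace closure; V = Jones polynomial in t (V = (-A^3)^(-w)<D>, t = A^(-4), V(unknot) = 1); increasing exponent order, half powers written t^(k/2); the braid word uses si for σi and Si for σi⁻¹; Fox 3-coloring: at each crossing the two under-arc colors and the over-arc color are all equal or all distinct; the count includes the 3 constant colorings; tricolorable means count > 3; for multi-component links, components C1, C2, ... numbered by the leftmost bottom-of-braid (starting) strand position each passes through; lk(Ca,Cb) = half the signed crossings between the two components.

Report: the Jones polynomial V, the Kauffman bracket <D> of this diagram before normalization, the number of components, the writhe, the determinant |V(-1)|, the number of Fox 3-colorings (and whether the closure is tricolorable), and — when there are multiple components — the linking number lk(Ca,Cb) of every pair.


V(t) = t^-11 - 2t^-10 + 2t^-9 - 3t^-8 + 2t^-7 - 2t^-6 + 2t^-5 + t^-3
bracket: -A^-9 - 2A^-1 + 2A^3 - 2A^7 + 3A^11 - 2A^15 + 2A^19 - A^23, w = -7
1 component, writhe -7, over 13 crossings
det 15, colorings 9 of 3^13 — tricolorable
observation: the span of V is 8, forcing >= 8 crossings in any diagram


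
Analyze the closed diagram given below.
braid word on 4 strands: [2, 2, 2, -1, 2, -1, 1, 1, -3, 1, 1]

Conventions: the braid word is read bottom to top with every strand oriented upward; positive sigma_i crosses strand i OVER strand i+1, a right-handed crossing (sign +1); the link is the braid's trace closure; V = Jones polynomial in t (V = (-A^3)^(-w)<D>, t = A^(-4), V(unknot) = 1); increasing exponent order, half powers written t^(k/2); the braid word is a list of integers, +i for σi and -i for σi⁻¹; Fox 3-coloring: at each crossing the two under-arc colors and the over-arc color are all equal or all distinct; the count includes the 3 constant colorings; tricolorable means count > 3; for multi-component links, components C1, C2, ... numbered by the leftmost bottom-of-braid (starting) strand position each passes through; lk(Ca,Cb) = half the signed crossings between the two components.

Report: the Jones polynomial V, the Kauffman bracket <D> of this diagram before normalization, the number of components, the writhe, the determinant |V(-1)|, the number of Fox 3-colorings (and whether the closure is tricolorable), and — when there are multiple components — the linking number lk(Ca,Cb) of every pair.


V(t) = t^2 - t^3 + 3t^4 - 3t^5 + 3t^6 - 3t^7 + 2t^8 - t^9
bracket: A^-21 - 2A^-17 + 3A^-13 - 3A^-9 + 3A^-5 - 3A^-1 + A^3 - A^7, w = +5
1 component, writhe +5, over 11 crossings
det 17, colorings 3 of 3^11 — not tricolorable
observation: |V(-1)| = 17: so not tricolorable, since 3 does not divide 17
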